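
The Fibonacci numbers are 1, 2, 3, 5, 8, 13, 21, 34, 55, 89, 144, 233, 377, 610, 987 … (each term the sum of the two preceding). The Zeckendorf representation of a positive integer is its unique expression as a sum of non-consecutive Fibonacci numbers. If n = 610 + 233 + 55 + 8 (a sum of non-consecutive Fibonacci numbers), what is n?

906

610 + 233 + 55 + 8 = 906.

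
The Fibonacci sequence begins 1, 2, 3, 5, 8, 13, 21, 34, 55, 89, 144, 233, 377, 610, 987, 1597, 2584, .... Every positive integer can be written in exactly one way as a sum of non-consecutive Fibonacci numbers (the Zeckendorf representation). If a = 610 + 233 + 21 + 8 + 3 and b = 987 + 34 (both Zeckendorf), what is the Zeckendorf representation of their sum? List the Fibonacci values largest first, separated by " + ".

The two numbers are 875 and 1021, so their sum is 1896.
Repeatedly subtract the largest Fibonacci number that fits:
subtract 1597 from 1896: 299 remains
subtract 233 from 299: 66 remains
subtract 55 from 66: 11 remains
subtract 8 from 11: 3 remains
subtract 3 from 3: 0 remains

1597 + 233 + 55 + 8 + 3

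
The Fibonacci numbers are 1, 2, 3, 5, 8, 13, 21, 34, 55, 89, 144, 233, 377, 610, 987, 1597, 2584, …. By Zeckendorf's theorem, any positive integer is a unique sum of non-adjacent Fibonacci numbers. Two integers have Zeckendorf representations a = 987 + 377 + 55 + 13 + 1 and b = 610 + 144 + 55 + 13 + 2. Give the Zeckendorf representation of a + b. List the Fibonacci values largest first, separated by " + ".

1597 + 610 + 34 + 13 + 3

The two numbers are 1433 and 824, so their sum is 2257.
2257 − 1597 = 660
660 − 610 = 50
50 − 34 = 16
16 − 13 = 3
3 − 3 = 0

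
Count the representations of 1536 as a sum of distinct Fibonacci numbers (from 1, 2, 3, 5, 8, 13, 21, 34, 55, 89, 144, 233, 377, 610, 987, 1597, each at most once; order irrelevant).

Starting from the Zeckendorf form and repeatedly splitting a term F_k into F_{k−1} + F_{k−2} (when neither is already used) reaches every representation.
1536 = 987+377+144+21+5+2 = 987+377+144+13+8+5+2 = 987+377+89+55+21+5+2 = … (8 more), for 11 in all.

11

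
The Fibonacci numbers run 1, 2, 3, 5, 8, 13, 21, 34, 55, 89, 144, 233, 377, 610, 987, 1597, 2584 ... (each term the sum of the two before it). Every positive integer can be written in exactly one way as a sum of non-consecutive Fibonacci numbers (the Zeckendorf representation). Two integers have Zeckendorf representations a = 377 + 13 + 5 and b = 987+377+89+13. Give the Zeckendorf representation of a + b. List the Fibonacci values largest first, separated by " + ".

The two numbers are 395 and 1466, so their sum is 1861.
Greedy algorithm:
take 1597 (≤ 1861); 1861 − 1597 = 264
take 233 (≤ 264); 264 − 233 = 31
take 21 (≤ 31); 31 − 21 = 10
take 8 (≤ 10); 10 − 8 = 2
take 2 (≤ 2); 2 − 2 = 0

1597 + 233 + 21 + 8 + 2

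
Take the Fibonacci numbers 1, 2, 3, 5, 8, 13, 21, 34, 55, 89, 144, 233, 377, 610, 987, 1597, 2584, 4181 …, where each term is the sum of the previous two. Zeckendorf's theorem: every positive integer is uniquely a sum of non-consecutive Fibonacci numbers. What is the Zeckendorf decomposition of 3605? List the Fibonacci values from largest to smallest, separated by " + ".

2584 + 987 + 34

take 2584 (≤ 3605); 3605 − 2584 = 1021
take 987 (≤ 1021); 1021 − 987 = 34
take 34 (≤ 34); 34 − 34 = 0
So 3605 = 2584 + 987 + 34, with no two terms consecutive in the sequence.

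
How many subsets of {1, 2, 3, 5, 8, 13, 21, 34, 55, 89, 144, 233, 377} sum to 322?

9

Starting from the Zeckendorf form and repeatedly splitting a term F_k into F_{k−1} + F_{k−2} (when neither is already used) reaches every representation.
322 = 233+89 = 233+55+34 = 233+55+21+13 = … (6 more), for 9 in all.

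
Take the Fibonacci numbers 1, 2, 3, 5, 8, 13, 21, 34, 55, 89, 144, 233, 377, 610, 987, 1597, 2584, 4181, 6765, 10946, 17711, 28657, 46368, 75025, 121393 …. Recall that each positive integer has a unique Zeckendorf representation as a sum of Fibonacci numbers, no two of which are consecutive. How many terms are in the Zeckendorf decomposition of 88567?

Repeatedly subtract the largest Fibonacci number that fits:
take 75025 (≤ 88567); 88567 − 75025 = 13542
take 10946 (≤ 13542); 13542 − 10946 = 2596
take 2584 (≤ 2596); 2596 − 2584 = 12
take 8 (≤ 12); 12 − 8 = 4
take 3 (≤ 4); 4 − 3 = 1
take 1 (≤ 1); 1 − 1 = 0
88567 = 75025 + 10946 + 2584 + 8 + 3 + 1, which has 6 terms.

6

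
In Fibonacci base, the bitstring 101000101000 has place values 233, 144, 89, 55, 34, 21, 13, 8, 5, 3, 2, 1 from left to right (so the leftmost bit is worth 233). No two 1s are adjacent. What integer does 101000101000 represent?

340

Summing the place values of the 1 bits: 233 + 89 + 13 + 5 = 340.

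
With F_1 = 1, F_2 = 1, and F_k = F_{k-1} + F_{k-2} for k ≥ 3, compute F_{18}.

2584

Iterating the recurrence up to F_{10} = 55 and F_{9} = 34:
F_{11} = F_{10} + F_{9} = 55 + 34 = 89
F_{12} = F_{11} + F_{10} = 89 + 55 = 144
F_{13} = F_{12} + F_{11} = 144 + 89 = 233
F_{14} = F_{13} + F_{12} = 233 + 144 = 377
F_{15} = F_{14} + F_{13} = 377 + 233 = 610
F_{16} = F_{15} + F_{14} = 610 + 377 = 987
F_{17} = F_{16} + F_{15} = 987 + 610 = 1597
F_{18} = F_{17} + F_{16} = 1597 + 987 = 2584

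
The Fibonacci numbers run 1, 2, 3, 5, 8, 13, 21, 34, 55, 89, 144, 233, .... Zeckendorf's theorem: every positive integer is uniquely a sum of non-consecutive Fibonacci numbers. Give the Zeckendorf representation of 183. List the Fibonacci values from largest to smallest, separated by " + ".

144 + 34 + 5

subtract 144 from 183: 39 remains
subtract 34 from 39: 5 remains
subtract 5 from 5: 0 remains
So 183 = 144 + 34 + 5, with no two terms consecutive in the sequence.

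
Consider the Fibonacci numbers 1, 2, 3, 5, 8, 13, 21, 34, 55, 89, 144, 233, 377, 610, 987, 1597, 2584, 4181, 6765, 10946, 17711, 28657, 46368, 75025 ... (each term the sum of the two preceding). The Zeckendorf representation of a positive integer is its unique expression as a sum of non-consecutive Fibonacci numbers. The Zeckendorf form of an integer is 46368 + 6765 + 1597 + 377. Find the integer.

55107

46368 + 6765 + 1597 + 377 = 55107.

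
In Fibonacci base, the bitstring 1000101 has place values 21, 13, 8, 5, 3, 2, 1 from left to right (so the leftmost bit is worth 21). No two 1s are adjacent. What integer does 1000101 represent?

Summing the place values of the 1 bits: 21 + 3 + 1 = 25.

25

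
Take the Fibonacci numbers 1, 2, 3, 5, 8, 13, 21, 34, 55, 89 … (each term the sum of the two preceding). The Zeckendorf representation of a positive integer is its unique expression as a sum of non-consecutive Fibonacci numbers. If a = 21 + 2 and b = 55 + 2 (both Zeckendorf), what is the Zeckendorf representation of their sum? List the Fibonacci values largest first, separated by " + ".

55 + 21 + 3 + 1

The two numbers are 23 and 57, so their sum is 80.
80: greatest Fibonacci not exceeding it is 55, leaving 25
25: greatest Fibonacci not exceeding it is 21, leaving 4
4: greatest Fibonacci not exceeding it is 3, leaving 1
1: greatest Fibonacci not exceeding it is 1, leaving 0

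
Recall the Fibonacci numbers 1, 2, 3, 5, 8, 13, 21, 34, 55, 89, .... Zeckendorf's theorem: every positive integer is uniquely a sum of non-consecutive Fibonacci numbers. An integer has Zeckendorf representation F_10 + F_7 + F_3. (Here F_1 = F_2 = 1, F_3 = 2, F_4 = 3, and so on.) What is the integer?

F_10 + F_7 + F_3 = 55 + 13 + 2 = 70.

70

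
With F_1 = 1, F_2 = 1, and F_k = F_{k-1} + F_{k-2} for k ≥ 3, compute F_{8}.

21

F_{2} = F_{1} + F_{0} = 1 + 0 = 1
F_{3} = F_{2} + F_{1} = 1 + 1 = 2
F_{4} = F_{3} + F_{2} = 2 + 1 = 3
F_{5} = F_{4} + F_{3} = 3 + 2 = 5
F_{6} = F_{5} + F_{4} = 5 + 3 = 8
F_{7} = F_{6} + F_{5} = 8 + 5 = 13
F_{8} = F_{7} + F_{6} = 13 + 8 = 21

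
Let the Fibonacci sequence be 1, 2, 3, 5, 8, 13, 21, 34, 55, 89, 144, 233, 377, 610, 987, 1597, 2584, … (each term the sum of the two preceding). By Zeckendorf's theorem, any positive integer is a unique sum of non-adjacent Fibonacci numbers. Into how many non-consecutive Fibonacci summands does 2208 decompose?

3

Greedily peel off the largest Fibonacci term at each step:
take 1597 (≤ 2208); 2208 − 1597 = 611
take 610 (≤ 611); 611 − 610 = 1
take 1 (≤ 1); 1 − 1 = 0
2208 = 1597 + 610 + 1, which has 3 terms.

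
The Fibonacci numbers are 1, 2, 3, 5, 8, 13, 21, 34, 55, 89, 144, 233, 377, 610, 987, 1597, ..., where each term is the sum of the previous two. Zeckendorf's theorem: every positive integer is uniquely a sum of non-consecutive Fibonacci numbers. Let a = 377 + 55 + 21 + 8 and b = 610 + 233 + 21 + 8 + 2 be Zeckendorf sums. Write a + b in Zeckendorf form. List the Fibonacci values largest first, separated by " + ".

The two numbers are 461 and 874, so their sum is 1335.
1335: greatest Fibonacci not exceeding it is 987, leaving 348
348: greatest Fibonacci not exceeding it is 233, leaving 115
115: greatest Fibonacci not exceeding it is 89, leaving 26
26: greatest Fibonacci not exceeding it is 21, leaving 5
5: greatest Fibonacci not exceeding it is 5, leaving 0

987 + 233 + 89 + 21 + 5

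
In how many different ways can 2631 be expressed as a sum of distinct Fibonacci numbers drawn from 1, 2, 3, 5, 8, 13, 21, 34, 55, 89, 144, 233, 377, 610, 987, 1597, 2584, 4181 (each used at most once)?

25

Each representation comes from the Zeckendorf form by replacing some F_k with F_{k−1} + F_{k−2} where possible.
2631 = 2584+34+13 = 2584+34+8+5 = 1597+987+34+13 = … (22 more), for 25 in all.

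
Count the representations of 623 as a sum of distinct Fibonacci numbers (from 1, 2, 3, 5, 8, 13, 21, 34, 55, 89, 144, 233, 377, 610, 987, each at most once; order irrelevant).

623 = 610+13 = 610+8+5 = 377+233+13 = … (11 more), for 14 in all.

14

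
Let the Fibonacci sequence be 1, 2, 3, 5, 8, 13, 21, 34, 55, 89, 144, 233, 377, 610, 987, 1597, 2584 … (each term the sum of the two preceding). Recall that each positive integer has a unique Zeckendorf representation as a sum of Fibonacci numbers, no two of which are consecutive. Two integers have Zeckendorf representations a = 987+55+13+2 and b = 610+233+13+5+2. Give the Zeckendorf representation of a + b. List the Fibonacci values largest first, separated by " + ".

The two numbers are 1057 and 863, so their sum is 1920.
Greedily peel off the largest Fibonacci term at each step:
take 1597 (≤ 1920); 1920 − 1597 = 323
take 233 (≤ 323); 323 − 233 = 90
take 89 (≤ 90); 90 − 89 = 1
take 1 (≤ 1); 1 − 1 = 0

1597 + 233 + 89 + 1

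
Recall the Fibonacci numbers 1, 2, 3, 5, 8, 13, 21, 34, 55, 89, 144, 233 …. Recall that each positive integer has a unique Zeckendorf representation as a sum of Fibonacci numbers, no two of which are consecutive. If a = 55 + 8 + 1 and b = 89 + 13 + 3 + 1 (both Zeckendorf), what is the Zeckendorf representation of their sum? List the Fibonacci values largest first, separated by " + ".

The two numbers are 64 and 106, so their sum is 170.
170: greatest Fibonacci not exceeding it is 144, leaving 26
26: greatest Fibonacci not exceeding it is 21, leaving 5
5: greatest Fibonacci not exceeding it is 5, leaving 0

144 + 21 + 5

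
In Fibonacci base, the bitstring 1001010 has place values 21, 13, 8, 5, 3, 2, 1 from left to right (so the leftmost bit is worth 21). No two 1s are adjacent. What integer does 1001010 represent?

Summing the place values of the 1 bits: 21 + 5 + 2 = 28.

28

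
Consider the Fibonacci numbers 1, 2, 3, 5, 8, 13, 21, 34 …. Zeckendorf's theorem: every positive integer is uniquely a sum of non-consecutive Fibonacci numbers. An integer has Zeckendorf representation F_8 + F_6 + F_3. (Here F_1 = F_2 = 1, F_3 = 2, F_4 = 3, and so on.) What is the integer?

F_8 + F_6 + F_3 = 21 + 8 + 2 = 31.

31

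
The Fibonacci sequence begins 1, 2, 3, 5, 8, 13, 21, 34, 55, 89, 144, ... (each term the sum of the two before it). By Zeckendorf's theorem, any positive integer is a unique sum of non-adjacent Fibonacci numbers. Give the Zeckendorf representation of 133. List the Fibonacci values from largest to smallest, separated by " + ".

89 ≤ 133 < 144, so take 89; remainder 44
34 ≤ 44 < 55, so take 34; remainder 10
8 ≤ 10 < 13, so take 8; remainder 2
2 ≤ 2 < 3, so take 2; remainder 0
So 133 = 89 + 34 + 8 + 2, with no two terms consecutive in the sequence.

89 + 34 + 8 + 2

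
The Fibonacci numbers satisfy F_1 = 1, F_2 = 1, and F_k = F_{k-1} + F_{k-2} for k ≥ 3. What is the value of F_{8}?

21

Iterating the recurrence up to F_{4} = 3 and F_{3} = 2:
F_{5} = F_{4} + F_{3} = 3 + 2 = 5
F_{6} = F_{5} + F_{4} = 5 + 3 = 8
F_{7} = F_{6} + F_{5} = 8 + 5 = 13
F_{8} = F_{7} + F_{6} = 13 + 8 = 21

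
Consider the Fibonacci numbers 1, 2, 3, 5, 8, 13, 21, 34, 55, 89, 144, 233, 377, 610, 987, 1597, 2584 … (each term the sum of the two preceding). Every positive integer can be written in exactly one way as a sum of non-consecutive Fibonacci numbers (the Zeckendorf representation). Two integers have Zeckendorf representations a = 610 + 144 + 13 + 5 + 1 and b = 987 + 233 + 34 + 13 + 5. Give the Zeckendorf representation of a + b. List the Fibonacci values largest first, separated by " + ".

1597 + 377 + 55 + 13 + 3

The two numbers are 773 and 1272, so their sum is 2045.
Repeatedly subtract the largest Fibonacci number that fits:
2045: greatest Fibonacci not exceeding it is 1597, leaving 448
448: greatest Fibonacci not exceeding it is 377, leaving 71
71: greatest Fibonacci not exceeding it is 55, leaving 16
16: greatest Fibonacci not exceeding it is 13, leaving 3
3: greatest Fibonacci not exceeding it is 3, leaving 0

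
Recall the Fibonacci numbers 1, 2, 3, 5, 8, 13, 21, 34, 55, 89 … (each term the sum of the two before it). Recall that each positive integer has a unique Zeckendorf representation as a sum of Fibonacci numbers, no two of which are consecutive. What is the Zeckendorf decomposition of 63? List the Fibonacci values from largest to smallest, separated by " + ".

Greedy algorithm:
subtract 55 from 63: 8 remains
subtract 8 from 8: 0 remains
So 63 = 55 + 8, with no two terms consecutive in the sequence.

55 + 8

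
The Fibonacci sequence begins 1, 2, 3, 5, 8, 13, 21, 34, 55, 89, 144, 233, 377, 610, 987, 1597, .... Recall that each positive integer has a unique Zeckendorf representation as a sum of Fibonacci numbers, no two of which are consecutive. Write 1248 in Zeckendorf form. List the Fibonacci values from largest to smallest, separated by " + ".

largest Fibonacci ≤ 1248 is 987; 1248 − 987 = 261
largest Fibonacci ≤ 261 is 233; 261 − 233 = 28
largest Fibonacci ≤ 28 is 21; 28 − 21 = 7
largest Fibonacci ≤ 7 is 5; 7 − 5 = 2
largest Fibonacci ≤ 2 is 2; 2 − 2 = 0
So 1248 = 987 + 233 + 21 + 5 + 2, with no two terms consecutive in the sequence.

987 + 233 + 21 + 5 + 2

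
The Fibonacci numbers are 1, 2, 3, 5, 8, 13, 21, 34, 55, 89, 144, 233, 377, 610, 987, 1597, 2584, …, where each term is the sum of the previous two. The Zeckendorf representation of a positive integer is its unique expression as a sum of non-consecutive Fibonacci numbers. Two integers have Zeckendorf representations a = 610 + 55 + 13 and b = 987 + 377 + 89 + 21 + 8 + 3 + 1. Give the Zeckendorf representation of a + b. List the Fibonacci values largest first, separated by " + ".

1597 + 377 + 144 + 34 + 8 + 3 + 1

The two numbers are 678 and 1486, so their sum is 2164.
Repeatedly subtract the largest Fibonacci number that fits:
1597 ≤ 2164 < 2584, so take 1597; remainder 567
377 ≤ 567 < 610, so take 377; remainder 190
144 ≤ 190 < 233, so take 144; remainder 46
34 ≤ 46 < 55, so take 34; remainder 12
8 ≤ 12 < 13, so take 8; remainder 4
3 ≤ 4 < 5, so take 3; remainder 1
1 ≤ 1 < 2, so take 1; remainder 0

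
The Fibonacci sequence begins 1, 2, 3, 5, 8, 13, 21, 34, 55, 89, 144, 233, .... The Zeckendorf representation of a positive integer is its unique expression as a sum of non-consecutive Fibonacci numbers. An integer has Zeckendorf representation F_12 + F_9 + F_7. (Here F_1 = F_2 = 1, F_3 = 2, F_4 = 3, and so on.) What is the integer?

F_12 + F_9 + F_7 = 144 + 34 + 13 = 191.

191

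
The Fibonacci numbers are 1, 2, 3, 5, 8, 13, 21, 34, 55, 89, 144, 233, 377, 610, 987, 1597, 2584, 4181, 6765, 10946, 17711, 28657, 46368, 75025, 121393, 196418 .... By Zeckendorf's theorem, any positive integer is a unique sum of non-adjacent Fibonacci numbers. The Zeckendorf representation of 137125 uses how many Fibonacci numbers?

137125 − 121393 = 15732
15732 − 10946 = 4786
4786 − 4181 = 605
605 − 377 = 228
228 − 144 = 84
84 − 55 = 29
29 − 21 = 8
8 − 8 = 0
137125 = 121393 + 10946 + 4181 + 377 + 144 + 55 + 21 + 8, which has 8 terms.

8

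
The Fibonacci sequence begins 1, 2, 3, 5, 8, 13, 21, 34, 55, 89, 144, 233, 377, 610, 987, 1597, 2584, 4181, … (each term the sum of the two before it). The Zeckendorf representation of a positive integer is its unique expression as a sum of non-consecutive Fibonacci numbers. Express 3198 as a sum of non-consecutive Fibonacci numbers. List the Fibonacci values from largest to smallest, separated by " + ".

2584 + 610 + 3 + 1

2584 ≤ 3198 < 4181, so take 2584; remainder 614
610 ≤ 614 < 987, so take 610; remainder 4
3 ≤ 4 < 5, so take 3; remainder 1
1 ≤ 1 < 2, so take 1; remainder 0
So 3198 = 2584 + 610 + 3 + 1, with no two terms consecutive in the sequence.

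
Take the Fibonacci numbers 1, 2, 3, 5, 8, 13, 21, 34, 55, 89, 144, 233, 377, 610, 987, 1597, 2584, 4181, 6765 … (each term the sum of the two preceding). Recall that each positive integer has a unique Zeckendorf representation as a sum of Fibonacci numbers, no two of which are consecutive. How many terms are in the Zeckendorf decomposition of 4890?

5

Repeatedly subtract the largest Fibonacci number that fits:
subtract 4181 from 4890: 709 remains
subtract 610 from 709: 99 remains
subtract 89 from 99: 10 remains
subtract 8 from 10: 2 remains
subtract 2 from 2: 0 remains
4890 = 4181 + 610 + 89 + 8 + 2, which has 5 terms.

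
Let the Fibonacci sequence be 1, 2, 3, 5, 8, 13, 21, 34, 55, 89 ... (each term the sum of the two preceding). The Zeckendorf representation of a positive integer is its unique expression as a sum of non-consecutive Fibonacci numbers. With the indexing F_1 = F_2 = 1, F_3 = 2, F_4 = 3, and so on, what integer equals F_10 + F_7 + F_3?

F_10 + F_7 + F_3 = 55 + 13 + 2 = 70.

70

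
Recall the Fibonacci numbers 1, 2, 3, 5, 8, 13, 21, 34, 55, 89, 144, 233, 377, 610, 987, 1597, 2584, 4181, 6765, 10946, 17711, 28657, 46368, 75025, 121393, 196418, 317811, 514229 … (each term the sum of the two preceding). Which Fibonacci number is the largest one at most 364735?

317811 ≤ 364735 < 514229, so the largest Fibonacci number not exceeding 364735 is 317811.

317811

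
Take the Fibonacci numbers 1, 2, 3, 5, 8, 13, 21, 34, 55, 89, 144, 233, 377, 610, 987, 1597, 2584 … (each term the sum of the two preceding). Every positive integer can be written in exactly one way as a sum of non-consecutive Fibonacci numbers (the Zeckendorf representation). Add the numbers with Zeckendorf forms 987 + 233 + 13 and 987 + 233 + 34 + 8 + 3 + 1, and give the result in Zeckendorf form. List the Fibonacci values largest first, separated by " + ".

1597 + 610 + 233 + 55 + 3 + 1

The two numbers are 1233 and 1266, so their sum is 2499.
2499: greatest Fibonacci not exceeding it is 1597, leaving 902
902: greatest Fibonacci not exceeding it is 610, leaving 292
292: greatest Fibonacci not exceeding it is 233, leaving 59
59: greatest Fibonacci not exceeding it is 55, leaving 4
4: greatest Fibonacci not exceeding it is 3, leaving 1
1: greatest Fibonacci not exceeding it is 1, leaving 0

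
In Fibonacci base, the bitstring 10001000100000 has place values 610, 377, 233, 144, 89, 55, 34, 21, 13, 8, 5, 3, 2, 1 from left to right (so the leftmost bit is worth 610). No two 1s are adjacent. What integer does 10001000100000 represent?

Summing the place values of the 1 bits: 610 + 89 + 13 = 712.

712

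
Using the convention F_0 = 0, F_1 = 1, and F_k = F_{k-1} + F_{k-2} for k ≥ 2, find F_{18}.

2584

Iterating the recurrence up to F_{12} = 144 and F_{11} = 89:
F_{13} = F_{12} + F_{11} = 144 + 89 = 233
F_{14} = F_{13} + F_{12} = 233 + 144 = 377
F_{15} = F_{14} + F_{13} = 377 + 233 = 610
F_{16} = F_{15} + F_{14} = 610 + 377 = 987
F_{17} = F_{16} + F_{15} = 987 + 610 = 1597
F_{18} = F_{17} + F_{16} = 1597 + 987 = 2584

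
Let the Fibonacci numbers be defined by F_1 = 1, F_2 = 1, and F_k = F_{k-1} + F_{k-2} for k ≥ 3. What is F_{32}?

Iterating the recurrence up to F_{27} = 196418 and F_{26} = 121393:
F_{28} = F_{27} + F_{26} = 196418 + 121393 = 317811
F_{29} = F_{28} + F_{27} = 317811 + 196418 = 514229
F_{30} = F_{29} + F_{28} = 514229 + 317811 = 832040
F_{31} = F_{30} + F_{29} = 832040 + 514229 = 1346269
F_{32} = F_{31} + F_{30} = 1346269 + 832040 = 2178309

2178309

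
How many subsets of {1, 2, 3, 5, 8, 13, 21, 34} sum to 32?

Each representation comes from the Zeckendorf form by replacing some F_k with F_{k−1} + F_{k−2} where possible.
32 = 21+8+3 = 21+8+2+1 = 21+5+3+2+1 = … (1 more), for 4 in all.

4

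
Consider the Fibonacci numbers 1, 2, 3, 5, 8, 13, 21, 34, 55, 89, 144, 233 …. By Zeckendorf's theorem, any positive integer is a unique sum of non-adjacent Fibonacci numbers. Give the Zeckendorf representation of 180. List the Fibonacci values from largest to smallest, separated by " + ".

144 + 34 + 2

180 − 144 = 36
36 − 34 = 2
2 − 2 = 0
So 180 = 144 + 34 + 2, with no two terms consecutive in the sequence.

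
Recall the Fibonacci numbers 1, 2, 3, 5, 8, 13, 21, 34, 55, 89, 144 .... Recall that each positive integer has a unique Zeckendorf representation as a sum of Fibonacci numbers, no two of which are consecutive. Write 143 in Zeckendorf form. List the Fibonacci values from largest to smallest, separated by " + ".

subtract 89 from 143: 54 remains
subtract 34 from 54: 20 remains
subtract 13 from 20: 7 remains
subtract 5 from 7: 2 remains
subtract 2 from 2: 0 remains
So 143 = 89 + 34 + 13 + 5 + 2, with no two terms consecutive in the sequence.

89 + 34 + 13 + 5 + 2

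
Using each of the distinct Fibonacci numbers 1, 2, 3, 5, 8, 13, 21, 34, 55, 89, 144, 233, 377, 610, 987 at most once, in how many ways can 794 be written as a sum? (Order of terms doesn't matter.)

Each representation comes from the Zeckendorf form by replacing some F_k with F_{k−1} + F_{k−2} where possible.
794 = 610+144+34+5+1 = 610+144+34+3+2+1 = 610+144+21+13+5+1 = 610+89+55+34+5+1 = 377+233+144+34+5+1 = … (15 more), for 20 in all.

20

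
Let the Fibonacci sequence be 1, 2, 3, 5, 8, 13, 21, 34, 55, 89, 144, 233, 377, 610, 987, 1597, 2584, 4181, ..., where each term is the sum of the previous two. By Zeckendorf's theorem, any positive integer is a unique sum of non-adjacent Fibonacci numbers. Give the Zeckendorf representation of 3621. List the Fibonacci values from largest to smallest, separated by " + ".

2584 + 987 + 34 + 13 + 3

largest Fibonacci ≤ 3621 is 2584; 3621 − 2584 = 1037
largest Fibonacci ≤ 1037 is 987; 1037 − 987 = 50
largest Fibonacci ≤ 50 is 34; 50 − 34 = 16
largest Fibonacci ≤ 16 is 13; 16 − 13 = 3
largest Fibonacci ≤ 3 is 3; 3 − 3 = 0
So 3621 = 2584 + 987 + 34 + 13 + 3, with no two terms consecutive in the sequence.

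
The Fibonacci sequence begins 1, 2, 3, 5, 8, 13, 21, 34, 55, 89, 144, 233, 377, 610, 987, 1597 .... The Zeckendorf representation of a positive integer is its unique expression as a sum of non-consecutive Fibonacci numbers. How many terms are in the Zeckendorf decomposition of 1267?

Greedily peel off the largest Fibonacci term at each step:
1267 − 987 = 280
280 − 233 = 47
47 − 34 = 13
13 − 13 = 0
1267 = 987 + 233 + 34 + 13, which has 4 terms.

4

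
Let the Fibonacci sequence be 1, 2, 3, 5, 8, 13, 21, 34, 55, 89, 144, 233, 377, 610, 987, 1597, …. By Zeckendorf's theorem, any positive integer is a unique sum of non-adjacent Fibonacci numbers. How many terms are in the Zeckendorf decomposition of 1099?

1099: greatest Fibonacci not exceeding it is 987, leaving 112
112: greatest Fibonacci not exceeding it is 89, leaving 23
23: greatest Fibonacci not exceeding it is 21, leaving 2
2: greatest Fibonacci not exceeding it is 2, leaving 0
1099 = 987 + 89 + 21 + 2, which has 4 terms.

4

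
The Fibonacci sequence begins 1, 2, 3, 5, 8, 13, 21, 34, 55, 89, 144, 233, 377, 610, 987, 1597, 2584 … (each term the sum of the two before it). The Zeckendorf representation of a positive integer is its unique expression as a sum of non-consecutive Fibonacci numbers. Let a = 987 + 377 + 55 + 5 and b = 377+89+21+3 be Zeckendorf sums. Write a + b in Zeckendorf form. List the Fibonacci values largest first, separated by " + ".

1597 + 233 + 55 + 21 + 8

The two numbers are 1424 and 490, so their sum is 1914.
Repeatedly subtract the largest Fibonacci number that fits:
1597 ≤ 1914 < 2584, so take 1597; remainder 317
233 ≤ 317 < 377, so take 233; remainder 84
55 ≤ 84 < 89, so take 55; remainder 29
21 ≤ 29 < 34, so take 21; remainder 8
8 ≤ 8 < 13, so take 8; remainder 0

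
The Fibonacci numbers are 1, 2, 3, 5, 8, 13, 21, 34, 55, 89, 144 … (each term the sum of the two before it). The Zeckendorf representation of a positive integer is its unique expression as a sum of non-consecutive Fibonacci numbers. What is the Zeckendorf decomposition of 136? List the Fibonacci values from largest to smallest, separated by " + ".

Repeatedly subtract the largest Fibonacci number that fits:
take 89 (≤ 136); 136 − 89 = 47
take 34 (≤ 47); 47 − 34 = 13
take 13 (≤ 13); 13 − 13 = 0
So 136 = 89 + 34 + 13, with no two terms consecutive in the sequence.

89 + 34 + 13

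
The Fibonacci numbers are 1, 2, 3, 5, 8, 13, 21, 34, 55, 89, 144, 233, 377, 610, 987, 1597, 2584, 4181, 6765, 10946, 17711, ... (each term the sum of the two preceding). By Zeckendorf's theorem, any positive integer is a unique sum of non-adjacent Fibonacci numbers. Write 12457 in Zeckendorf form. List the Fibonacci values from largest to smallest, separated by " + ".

10946 + 987 + 377 + 144 + 3

Greedily peel off the largest Fibonacci term at each step:
largest Fibonacci ≤ 12457 is 10946; 12457 − 10946 = 1511
largest Fibonacci ≤ 1511 is 987; 1511 − 987 = 524
largest Fibonacci ≤ 524 is 377; 524 − 377 = 147
largest Fibonacci ≤ 147 is 144; 147 − 144 = 3
largest Fibonacci ≤ 3 is 3; 3 − 3 = 0
So 12457 = 10946 + 987 + 377 + 144 + 3, with no two terms consecutive in the sequence.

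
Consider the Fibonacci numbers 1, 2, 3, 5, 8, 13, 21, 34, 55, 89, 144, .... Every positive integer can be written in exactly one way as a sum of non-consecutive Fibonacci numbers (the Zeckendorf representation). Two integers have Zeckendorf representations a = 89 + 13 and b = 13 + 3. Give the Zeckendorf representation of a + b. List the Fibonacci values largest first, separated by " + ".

89 + 21 + 8

The two numbers are 102 and 16, so their sum is 118.
Greedy algorithm:
take 89 (≤ 118); 118 − 89 = 29
take 21 (≤ 29); 29 − 21 = 8
take 8 (≤ 8); 8 − 8 = 0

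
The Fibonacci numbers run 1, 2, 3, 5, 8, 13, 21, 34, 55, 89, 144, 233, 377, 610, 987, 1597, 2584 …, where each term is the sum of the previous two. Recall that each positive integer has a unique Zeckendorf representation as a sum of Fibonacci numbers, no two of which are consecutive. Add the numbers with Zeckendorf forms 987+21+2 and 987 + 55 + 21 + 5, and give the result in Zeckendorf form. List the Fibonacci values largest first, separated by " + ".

The two numbers are 1010 and 1068, so their sum is 2078.
Greedy algorithm:
take 1597 (≤ 2078); 2078 − 1597 = 481
take 377 (≤ 481); 481 − 377 = 104
take 89 (≤ 104); 104 − 89 = 15
take 13 (≤ 15); 15 − 13 = 2
take 2 (≤ 2); 2 − 2 = 0

1597 + 377 + 89 + 13 + 2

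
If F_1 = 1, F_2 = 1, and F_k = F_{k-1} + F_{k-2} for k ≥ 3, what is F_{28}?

Iterating the recurrence up to F_{21} = 10946 and F_{20} = 6765:
F_{22} = F_{21} + F_{20} = 10946 + 6765 = 17711
F_{23} = F_{22} + F_{21} = 17711 + 10946 = 28657
F_{24} = F_{23} + F_{22} = 28657 + 17711 = 46368
F_{25} = F_{24} + F_{23} = 46368 + 28657 = 75025
F_{26} = F_{25} + F_{24} = 75025 + 46368 = 121393
F_{27} = F_{26} + F_{25} = 121393 + 75025 = 196418
F_{28} = F_{27} + F_{26} = 196418 + 121393 = 317811

317811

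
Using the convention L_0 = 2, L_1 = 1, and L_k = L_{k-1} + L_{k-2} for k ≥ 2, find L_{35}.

20633239

Iterating the recurrence up to L_{28} = 710647 and L_{27} = 439204:
L_{29} = L_{28} + L_{27} = 710647 + 439204 = 1149851
L_{30} = L_{29} + L_{28} = 1149851 + 710647 = 1860498
L_{31} = L_{30} + L_{29} = 1860498 + 1149851 = 3010349
L_{32} = L_{31} + L_{30} = 3010349 + 1860498 = 4870847
L_{33} = L_{32} + L_{31} = 4870847 + 3010349 = 7881196
L_{34} = L_{33} + L_{32} = 7881196 + 4870847 = 12752043
L_{35} = L_{34} + L_{33} = 12752043 + 7881196 = 20633239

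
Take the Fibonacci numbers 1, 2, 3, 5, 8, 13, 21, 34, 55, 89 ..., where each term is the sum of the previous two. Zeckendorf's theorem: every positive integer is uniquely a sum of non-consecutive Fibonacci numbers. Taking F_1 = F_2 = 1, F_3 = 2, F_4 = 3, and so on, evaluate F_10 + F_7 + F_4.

71

F_10 + F_7 + F_4 = 55 + 13 + 3 = 71.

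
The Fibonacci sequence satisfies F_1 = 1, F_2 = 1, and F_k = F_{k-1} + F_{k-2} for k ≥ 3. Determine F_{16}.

Iterating the recurrence up to F_{8} = 21 and F_{7} = 13:
F_{9} = F_{8} + F_{7} = 21 + 13 = 34
F_{10} = F_{9} + F_{8} = 34 + 21 = 55
F_{11} = F_{10} + F_{9} = 55 + 34 = 89
F_{12} = F_{11} + F_{10} = 89 + 55 = 144
F_{13} = F_{12} + F_{11} = 144 + 89 = 233
F_{14} = F_{13} + F_{12} = 233 + 144 = 377
F_{15} = F_{14} + F_{13} = 377 + 233 = 610
F_{16} = F_{15} + F_{14} = 610 + 377 = 987

987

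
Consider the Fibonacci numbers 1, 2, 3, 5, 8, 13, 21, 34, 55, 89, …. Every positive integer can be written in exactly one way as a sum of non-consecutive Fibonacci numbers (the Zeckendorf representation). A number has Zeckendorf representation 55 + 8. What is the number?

63

55 + 8 = 63.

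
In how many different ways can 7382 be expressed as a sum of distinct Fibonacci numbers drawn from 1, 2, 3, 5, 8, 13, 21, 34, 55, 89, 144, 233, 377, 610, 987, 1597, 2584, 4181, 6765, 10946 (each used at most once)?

15

7382 = 6765+610+5+2 = 6765+377+233+5+2 = 4181+2584+610+5+2 = 6765+377+144+89+5+2 = … (11 more), for 15 in all.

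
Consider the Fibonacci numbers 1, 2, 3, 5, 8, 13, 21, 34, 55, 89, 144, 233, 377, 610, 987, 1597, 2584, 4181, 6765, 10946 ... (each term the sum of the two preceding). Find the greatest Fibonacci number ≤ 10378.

6765 ≤ 10378 < 10946, so the largest Fibonacci number not exceeding 10378 is 6765.

6765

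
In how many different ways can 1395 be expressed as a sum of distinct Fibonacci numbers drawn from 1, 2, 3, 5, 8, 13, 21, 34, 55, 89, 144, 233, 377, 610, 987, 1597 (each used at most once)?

17

1395 = 987+377+21+8+2 = 987+377+21+5+3+2 = 987+233+144+21+8+2 = … (14 more), for 17 in all.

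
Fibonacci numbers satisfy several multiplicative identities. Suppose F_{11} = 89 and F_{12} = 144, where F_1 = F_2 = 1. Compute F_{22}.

17711

By the doubling identity F_{2k} = F_k(2F_{k+1} − F_k): F_{22} = 89·(2·144 − 89) = 89·199 = 17711.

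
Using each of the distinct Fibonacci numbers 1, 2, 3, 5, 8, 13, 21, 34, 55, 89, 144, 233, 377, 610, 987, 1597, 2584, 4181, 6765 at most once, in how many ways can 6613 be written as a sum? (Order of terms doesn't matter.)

Starting from the Zeckendorf form and repeatedly splitting a term F_k into F_{k−1} + F_{k−2} (when neither is already used) reaches every representation.
6613 = 4181+1597+610+144+55+21+5 = 4181+1597+610+144+55+21+3+2 = 4181+1597+610+144+55+13+8+5 = 4181+1597+377+233+144+55+21+5 = 4181+1597+610+144+55+13+8+3+2 = … (27 more), for 32 in all.

32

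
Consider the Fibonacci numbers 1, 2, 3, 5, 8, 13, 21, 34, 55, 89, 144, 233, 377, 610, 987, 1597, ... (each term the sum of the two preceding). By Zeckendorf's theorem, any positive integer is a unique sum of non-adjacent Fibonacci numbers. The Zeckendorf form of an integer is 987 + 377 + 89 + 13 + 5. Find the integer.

987 + 377 + 89 + 13 + 5 = 1471.

1471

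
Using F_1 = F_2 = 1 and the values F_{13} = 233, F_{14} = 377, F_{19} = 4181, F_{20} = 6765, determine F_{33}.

By the addition formula F_{m+n} = F_m F_{n+1} + F_{m−1} F_n with m=20, n=13: F_{33} = 6765·377 + 4181·233 = 2550405 + 974173 = 3524578.

3524578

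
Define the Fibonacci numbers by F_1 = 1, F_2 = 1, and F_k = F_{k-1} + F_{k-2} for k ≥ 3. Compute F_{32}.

2178309

Iterating the recurrence up to F_{27} = 196418 and F_{26} = 121393:
F_{28} = F_{27} + F_{26} = 196418 + 121393 = 317811
F_{29} = F_{28} + F_{27} = 317811 + 196418 = 514229
F_{30} = F_{29} + F_{28} = 514229 + 317811 = 832040
F_{31} = F_{30} + F_{29} = 832040 + 514229 = 1346269
F_{32} = F_{31} + F_{30} = 1346269 + 832040 = 2178309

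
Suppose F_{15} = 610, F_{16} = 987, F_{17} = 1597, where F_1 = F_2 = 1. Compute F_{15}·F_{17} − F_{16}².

610·1597 − 987² = 974170 − 974169 = 1. (Cassini's identity: F_{k−1}F_{k+1} − F_k² = (−1)^k.)

1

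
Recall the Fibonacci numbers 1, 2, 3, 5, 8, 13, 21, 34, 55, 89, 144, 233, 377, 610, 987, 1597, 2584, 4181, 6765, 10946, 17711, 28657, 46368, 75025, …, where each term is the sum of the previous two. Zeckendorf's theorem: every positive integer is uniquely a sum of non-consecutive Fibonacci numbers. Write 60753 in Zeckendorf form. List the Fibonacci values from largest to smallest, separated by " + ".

46368 + 10946 + 2584 + 610 + 233 + 8 + 3 + 1

Greedy algorithm:
60753 − 46368 = 14385
14385 − 10946 = 3439
3439 − 2584 = 855
855 − 610 = 245
245 − 233 = 12
12 − 8 = 4
4 − 3 = 1
1 − 1 = 0
So 60753 = 46368 + 10946 + 2584 + 610 + 233 + 8 + 3 + 1, with no two terms consecutive in the sequence.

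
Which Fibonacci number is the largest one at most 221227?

196418

196418 ≤ 221227 < 317811, so the largest Fibonacci number not exceeding 221227 is 196418.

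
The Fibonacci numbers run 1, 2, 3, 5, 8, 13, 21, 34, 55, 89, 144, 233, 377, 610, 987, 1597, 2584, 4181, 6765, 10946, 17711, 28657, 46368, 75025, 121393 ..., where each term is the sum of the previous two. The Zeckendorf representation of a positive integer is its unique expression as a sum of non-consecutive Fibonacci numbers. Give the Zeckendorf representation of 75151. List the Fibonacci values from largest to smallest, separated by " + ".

largest Fibonacci ≤ 75151 is 75025; 75151 − 75025 = 126
largest Fibonacci ≤ 126 is 89; 126 − 89 = 37
largest Fibonacci ≤ 37 is 34; 37 − 34 = 3
largest Fibonacci ≤ 3 is 3; 3 − 3 = 0
So 75151 = 75025 + 89 + 34 + 3, with no two terms consecutive in the sequence.

75025 + 89 + 34 + 3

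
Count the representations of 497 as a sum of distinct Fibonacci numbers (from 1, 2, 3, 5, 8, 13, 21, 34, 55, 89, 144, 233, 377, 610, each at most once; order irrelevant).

497 = 377+89+21+8+2 = 377+89+21+5+3+2 = 377+55+34+21+8+2 = … (9 more), for 12 in all.

12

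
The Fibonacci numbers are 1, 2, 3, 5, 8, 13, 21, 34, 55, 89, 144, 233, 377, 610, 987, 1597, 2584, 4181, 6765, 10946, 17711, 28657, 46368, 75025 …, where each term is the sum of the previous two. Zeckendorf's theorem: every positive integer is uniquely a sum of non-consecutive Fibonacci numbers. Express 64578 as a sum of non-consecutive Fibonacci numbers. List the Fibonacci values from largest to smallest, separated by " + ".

46368 + 17711 + 377 + 89 + 21 + 8 + 3 + 1

subtract 46368 from 64578: 18210 remains
subtract 17711 from 18210: 499 remains
subtract 377 from 499: 122 remains
subtract 89 from 122: 33 remains
subtract 21 from 33: 12 remains
subtract 8 from 12: 4 remains
subtract 3 from 4: 1 remains
subtract 1 from 1: 0 remains
So 64578 = 46368 + 17711 + 377 + 89 + 21 + 8 + 3 + 1, with no two terms consecutive in the sequence.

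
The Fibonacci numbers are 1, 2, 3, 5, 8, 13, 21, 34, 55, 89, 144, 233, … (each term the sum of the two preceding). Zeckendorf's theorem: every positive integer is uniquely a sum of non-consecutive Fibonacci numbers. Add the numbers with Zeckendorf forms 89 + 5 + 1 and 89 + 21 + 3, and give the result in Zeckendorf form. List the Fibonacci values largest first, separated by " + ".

144 + 55 + 8 + 1

The two numbers are 95 and 113, so their sum is 208.
Repeatedly subtract the largest Fibonacci number that fits:
144 ≤ 208 < 233, so take 144; remainder 64
55 ≤ 64 < 89, so take 55; remainder 9
8 ≤ 9 < 13, so take 8; remainder 1
1 ≤ 1 < 2, so take 1; remainder 0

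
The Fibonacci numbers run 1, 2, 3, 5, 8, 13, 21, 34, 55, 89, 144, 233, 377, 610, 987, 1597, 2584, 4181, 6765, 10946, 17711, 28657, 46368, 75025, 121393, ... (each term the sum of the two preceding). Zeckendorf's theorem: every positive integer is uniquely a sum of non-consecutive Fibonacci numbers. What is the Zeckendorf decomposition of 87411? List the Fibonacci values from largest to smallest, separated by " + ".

75025 + 10946 + 987 + 377 + 55 + 21

87411: greatest Fibonacci not exceeding it is 75025, leaving 12386
12386: greatest Fibonacci not exceeding it is 10946, leaving 1440
1440: greatest Fibonacci not exceeding it is 987, leaving 453
453: greatest Fibonacci not exceeding it is 377, leaving 76
76: greatest Fibonacci not exceeding it is 55, leaving 21
21: greatest Fibonacci not exceeding it is 21, leaving 0
So 87411 = 75025 + 10946 + 987 + 377 + 55 + 21, with no two terms consecutive in the sequence.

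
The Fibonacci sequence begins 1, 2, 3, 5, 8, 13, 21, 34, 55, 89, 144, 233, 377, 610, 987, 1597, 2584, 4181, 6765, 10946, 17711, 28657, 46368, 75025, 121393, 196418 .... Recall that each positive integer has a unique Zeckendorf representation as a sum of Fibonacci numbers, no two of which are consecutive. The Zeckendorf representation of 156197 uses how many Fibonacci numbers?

8

Repeatedly subtract the largest Fibonacci number that fits:
156197: greatest Fibonacci not exceeding it is 121393, leaving 34804
34804: greatest Fibonacci not exceeding it is 28657, leaving 6147
6147: greatest Fibonacci not exceeding it is 4181, leaving 1966
1966: greatest Fibonacci not exceeding it is 1597, leaving 369
369: greatest Fibonacci not exceeding it is 233, leaving 136
136: greatest Fibonacci not exceeding it is 89, leaving 47
47: greatest Fibonacci not exceeding it is 34, leaving 13
13: greatest Fibonacci not exceeding it is 13, leaving 0
156197 = 121393 + 28657 + 4181 + 1597 + 233 + 89 + 34 + 13, which has 8 terms.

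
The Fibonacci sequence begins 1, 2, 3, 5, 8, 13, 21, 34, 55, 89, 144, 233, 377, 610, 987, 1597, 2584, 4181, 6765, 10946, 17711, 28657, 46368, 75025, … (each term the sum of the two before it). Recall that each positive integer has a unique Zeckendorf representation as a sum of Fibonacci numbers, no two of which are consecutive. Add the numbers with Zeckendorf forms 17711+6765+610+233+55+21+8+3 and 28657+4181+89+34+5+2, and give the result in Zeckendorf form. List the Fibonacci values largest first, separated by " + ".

46368 + 10946 + 987 + 55 + 13 + 5

The two numbers are 25406 and 32968, so their sum is 58374.
Greedy algorithm:
46368 ≤ 58374 < 75025, so take 46368; remainder 12006
10946 ≤ 12006 < 17711, so take 10946; remainder 1060
987 ≤ 1060 < 1597, so take 987; remainder 73
55 ≤ 73 < 89, so take 55; remainder 18
13 ≤ 18 < 21, so take 13; remainder 5
5 ≤ 5 < 8, so take 5; remainder 0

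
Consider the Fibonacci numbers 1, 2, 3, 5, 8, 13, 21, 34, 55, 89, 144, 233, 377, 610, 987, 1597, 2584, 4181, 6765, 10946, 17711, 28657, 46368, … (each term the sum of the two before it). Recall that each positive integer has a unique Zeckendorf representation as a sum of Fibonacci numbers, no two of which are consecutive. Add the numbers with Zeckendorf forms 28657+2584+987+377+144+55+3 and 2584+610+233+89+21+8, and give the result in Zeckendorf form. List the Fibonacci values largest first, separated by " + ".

The two numbers are 32807 and 3545, so their sum is 36352.
take 28657 (≤ 36352); 36352 − 28657 = 7695
take 6765 (≤ 7695); 7695 − 6765 = 930
take 610 (≤ 930); 930 − 610 = 320
take 233 (≤ 320); 320 − 233 = 87
take 55 (≤ 87); 87 − 55 = 32
take 21 (≤ 32); 32 − 21 = 11
take 8 (≤ 11); 11 − 8 = 3
take 3 (≤ 3); 3 − 3 = 0

28657 + 6765 + 610 + 233 + 55 + 21 + 8 + 3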